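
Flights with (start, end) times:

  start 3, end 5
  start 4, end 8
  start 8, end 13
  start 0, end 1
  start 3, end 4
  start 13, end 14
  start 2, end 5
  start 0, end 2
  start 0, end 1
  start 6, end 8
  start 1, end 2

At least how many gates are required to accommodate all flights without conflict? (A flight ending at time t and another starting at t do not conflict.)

3

The answer is the maximum number of intervals overlapping at any instant.
starts: [0, 0, 0, 1, 2, 3, 3, 4, 6, 8, 13]
ends:   [1, 1, 2, 2, 4, 5, 5, 8, 8, 13, 14]
s0→1 s0→2 s0→3  — peak 3.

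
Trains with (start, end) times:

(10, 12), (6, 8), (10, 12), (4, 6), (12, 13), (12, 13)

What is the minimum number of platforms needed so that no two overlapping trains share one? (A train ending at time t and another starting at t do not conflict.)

2

Events (time:±→running): 4:+→1 6:-→0 6:+→1 8:-→0 10:+→1 10:+→2 … peak 2.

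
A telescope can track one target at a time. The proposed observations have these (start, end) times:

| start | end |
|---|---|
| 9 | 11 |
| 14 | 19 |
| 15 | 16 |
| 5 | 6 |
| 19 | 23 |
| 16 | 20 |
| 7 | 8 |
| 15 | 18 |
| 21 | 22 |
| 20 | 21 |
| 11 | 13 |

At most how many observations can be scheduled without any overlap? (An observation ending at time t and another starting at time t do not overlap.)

8

By end time: (5,6), (7,8), (9,11), (11,13), (15,16), (15,18), (14,19), (16,20), (20,21), (21,22), (19,23).
Pick (5,6); next start ≥ 6 → (7,8); next start ≥ 8 → (9,11); next start ≥ 11 → (11,13); next start ≥ 13 → (15,16); next start ≥ 16 → (16,20); next start ≥ 20 → (20,21); next start ≥ 21 → (21,22).
Selected 8 observations.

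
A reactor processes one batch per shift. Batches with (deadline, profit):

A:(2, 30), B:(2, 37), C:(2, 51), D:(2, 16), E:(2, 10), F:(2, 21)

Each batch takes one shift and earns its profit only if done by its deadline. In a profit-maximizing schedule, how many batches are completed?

Take jobs in profit order; each goes to the latest open slot no later than its deadline.
Profit order: C=51 B=37 A=30 F=21 D=16 E=10
Assign: C→slot 2, B→slot 1, A skipped, F skipped, D skipped, E skipped.
Slots: [1:B] [2:C]
2 of 6 scheduled.

2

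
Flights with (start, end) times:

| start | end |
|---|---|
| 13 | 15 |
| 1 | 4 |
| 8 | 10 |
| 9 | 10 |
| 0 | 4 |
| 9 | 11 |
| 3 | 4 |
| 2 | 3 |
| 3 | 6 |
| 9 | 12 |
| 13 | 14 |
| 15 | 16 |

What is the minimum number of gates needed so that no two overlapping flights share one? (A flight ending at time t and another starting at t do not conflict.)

Count concurrent intervals with a sweep; the peak is the room count.
Events (time:±→running): 0:+→1 1:+→2 2:+→3 3:-→2 3:+→3 3:+→4 … peak 4.

4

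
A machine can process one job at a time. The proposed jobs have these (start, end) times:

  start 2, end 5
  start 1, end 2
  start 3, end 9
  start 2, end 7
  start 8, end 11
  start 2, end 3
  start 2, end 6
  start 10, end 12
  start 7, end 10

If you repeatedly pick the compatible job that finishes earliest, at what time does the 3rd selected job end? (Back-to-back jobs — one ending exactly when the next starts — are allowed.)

9

Sort by end time and greedily take each interval whose start is ≥ the last chosen end.
By end time: (1,2), (2,3), (2,5), (2,6), (2,7), (3,9), (7,10), (8,11), (10,12).
Pick (1,2); next start ≥ 2 → (2,3); next start ≥ 3 → (3,9); next start ≥ 9 → (10,12).
Selected: (1,2) (2,3) (3,9) (10,12)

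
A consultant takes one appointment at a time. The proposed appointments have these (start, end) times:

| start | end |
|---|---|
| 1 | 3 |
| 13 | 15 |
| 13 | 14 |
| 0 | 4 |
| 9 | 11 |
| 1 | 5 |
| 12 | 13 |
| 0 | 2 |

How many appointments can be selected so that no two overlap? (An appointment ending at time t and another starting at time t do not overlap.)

4

Sorted by end: (0,2)  (1,3)  (0,4)  (1,5)  (9,11)  (12,13)  (13,14)  (13,15)
take (0,2); take (9,11); take (12,13); take (13,14).
Selected 4 appointments.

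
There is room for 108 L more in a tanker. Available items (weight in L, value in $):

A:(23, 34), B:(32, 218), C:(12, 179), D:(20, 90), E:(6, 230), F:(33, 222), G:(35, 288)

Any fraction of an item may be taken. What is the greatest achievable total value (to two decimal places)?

1069.73

Ratios (sorted): E 38.33, C 14.92, G 8.23, B 6.81, F 6.73, D 4.50, A 1.48
take E (6 @ 230); take C (12 @ 179); take G (35 @ 288); take B (32 @ 218); take 23/33 of F → 154.73. Capacity used 108/108.
Total value = 1069.73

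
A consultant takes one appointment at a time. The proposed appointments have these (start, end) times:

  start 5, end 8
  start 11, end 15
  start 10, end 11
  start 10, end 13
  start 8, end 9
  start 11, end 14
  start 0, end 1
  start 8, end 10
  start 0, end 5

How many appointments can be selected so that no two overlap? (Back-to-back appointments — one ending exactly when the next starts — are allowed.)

Order by finish time; keep every interval that doesn't clash with the previous kept one.
By end time: (0,1), (0,5), (5,8), (8,9), (8,10), (10,11), (10,13), (11,14), (11,15).
Pick (0,1); next start ≥ 1 → (5,8); next start ≥ 8 → (8,9); next start ≥ 9 → (10,11); next start ≥ 11 → (11,14).
Selected 5 appointments.

5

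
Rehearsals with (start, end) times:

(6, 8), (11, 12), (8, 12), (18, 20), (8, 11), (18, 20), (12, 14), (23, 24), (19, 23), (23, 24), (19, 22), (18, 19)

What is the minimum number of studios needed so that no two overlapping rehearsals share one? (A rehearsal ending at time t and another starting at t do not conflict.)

4

Count concurrent intervals with a sweep; the peak is the room count.
Events (time:±→running): 6:+→1 8:-→0 8:+→1 8:+→2 11:-→1 11:+→2 12:-→1 12:-→0 12:+→1 14:-→0 18:+→1 18:+→2 18:+→3 19:-→2 19:+→3 19:+→4 … peak 4.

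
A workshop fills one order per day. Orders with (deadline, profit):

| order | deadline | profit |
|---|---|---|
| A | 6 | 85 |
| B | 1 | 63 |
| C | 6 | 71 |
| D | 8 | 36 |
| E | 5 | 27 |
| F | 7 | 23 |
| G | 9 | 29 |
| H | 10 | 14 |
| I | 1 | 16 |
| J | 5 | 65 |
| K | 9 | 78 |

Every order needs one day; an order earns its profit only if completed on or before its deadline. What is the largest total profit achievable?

491

Sort by profit descending; place each in the latest free slot ≤ its deadline.
By profit: A(d6,85), K(d9,78), C(d6,71), J(d5,65), B(d1,63), D(d8,36), G(d9,29), E(d5,27), F(d7,23), I(d1,16), H(d10,14)
A→slot 6; K→slot 9; C→slot 5; J→slot 4; B→slot 1; D→slot 8; G→slot 7; E→slot 3; F→slot 2; I skipped; H→slot 10.
Profit = 63 + 23 + 27 + 65 + 71 + 85 + 29 + 36 + 78 + 14 = 491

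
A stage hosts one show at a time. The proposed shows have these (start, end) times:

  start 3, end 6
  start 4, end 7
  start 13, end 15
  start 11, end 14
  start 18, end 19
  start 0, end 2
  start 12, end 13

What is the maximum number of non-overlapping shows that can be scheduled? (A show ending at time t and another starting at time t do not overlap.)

5

Sort by end time and greedily take each interval whose start is ≥ the last chosen end.
By end time: (0,2), (3,6), (4,7), (12,13), (11,14), (13,15), (18,19).
Pick (0,2); next start ≥ 2 → (3,6); next start ≥ 6 → (12,13); next start ≥ 13 → (13,15); next start ≥ 15 → (18,19).
Selected 5 shows.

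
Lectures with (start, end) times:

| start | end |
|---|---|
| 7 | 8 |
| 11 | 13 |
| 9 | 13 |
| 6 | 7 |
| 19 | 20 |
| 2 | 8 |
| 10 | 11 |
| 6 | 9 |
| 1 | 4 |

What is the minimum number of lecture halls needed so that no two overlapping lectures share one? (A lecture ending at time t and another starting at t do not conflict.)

3

Events (time:±→running): 1:+→1 2:+→2 4:-→1 6:+→2 6:+→3 … peak 3.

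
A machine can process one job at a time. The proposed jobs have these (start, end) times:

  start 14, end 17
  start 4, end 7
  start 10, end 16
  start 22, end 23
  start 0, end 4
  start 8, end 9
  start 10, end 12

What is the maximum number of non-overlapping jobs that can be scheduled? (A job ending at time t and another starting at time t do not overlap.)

6

Sorted by end: (0,4)  (4,7)  (8,9)  (10,12)  (10,16)  (14,17)  (22,23)
take (0,4); take (4,7); take (8,9); take (10,12); skip (10,16); take (14,17); take (22,23).
Selected 6 jobs.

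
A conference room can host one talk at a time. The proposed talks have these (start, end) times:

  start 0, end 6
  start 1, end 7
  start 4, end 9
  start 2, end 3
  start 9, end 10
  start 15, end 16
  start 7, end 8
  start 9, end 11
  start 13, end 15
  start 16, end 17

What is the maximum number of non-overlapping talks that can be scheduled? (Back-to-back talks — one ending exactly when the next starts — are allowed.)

Greedy by earliest finish: after sorting by end time, pick each interval compatible with the last pick.
Sorted by end: (2,3)  (0,6)  (1,7)  (7,8)  (4,9)  (9,10)  (9,11)  (13,15)  (15,16)  (16,17)
take (2,3); skip (0,6); skip (1,7); take (7,8); take (9,10); take (13,15); take (15,16); take (16,17).
Selected 6 talks.

6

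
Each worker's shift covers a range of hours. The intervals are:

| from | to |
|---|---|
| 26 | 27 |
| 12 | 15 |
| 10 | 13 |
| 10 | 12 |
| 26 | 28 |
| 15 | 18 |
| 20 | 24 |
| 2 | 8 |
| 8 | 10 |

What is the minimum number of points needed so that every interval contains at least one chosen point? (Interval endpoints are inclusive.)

Sort by right endpoint; whenever an interval is uncovered, place a point at its right end.
By right end: [2,8]  [8,10]  [10,12]  [10,13]  [12,15]  [15,18]  [20,24]  [26,27]  [26,28]
[2,8] uncovered → point at 8; [10,12] uncovered → point at 12; [15,18] uncovered → point at 18; [20,24] uncovered → point at 24; [26,27] uncovered → point at 27.
Points: 8, 12, 18, 24, 27 (5 total).

5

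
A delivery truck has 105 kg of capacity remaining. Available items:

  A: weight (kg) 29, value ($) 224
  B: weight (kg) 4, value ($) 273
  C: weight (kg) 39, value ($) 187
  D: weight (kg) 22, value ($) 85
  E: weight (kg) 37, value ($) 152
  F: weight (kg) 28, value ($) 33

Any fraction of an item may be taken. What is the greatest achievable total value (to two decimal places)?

819.57

Greedy by value/weight ratio, highest first.
Order: B (273/4=68.25) > A (224/29=7.72) > C (187/39=4.79) > E (152/37=4.11) > D (85/22=3.86) > F (33/28=1.18)
Fill: take B (4 @ 273) → take A (29 @ 224) → take C (39 @ 187) → take 33/37 of E → 135.57; 105/105 used.
Total value = 819.57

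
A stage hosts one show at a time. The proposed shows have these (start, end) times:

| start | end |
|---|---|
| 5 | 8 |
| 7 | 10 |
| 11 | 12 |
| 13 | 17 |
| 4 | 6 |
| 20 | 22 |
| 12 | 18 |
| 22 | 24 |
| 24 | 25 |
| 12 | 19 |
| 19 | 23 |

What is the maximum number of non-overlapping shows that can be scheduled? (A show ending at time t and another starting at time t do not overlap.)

7

By end time: (4,6), (5,8), (7,10), (11,12), (13,17), (12,18), (12,19), (20,22), (19,23), (22,24), (24,25).
Pick (4,6); next start ≥ 6 → (7,10); next start ≥ 10 → (11,12); next start ≥ 12 → (13,17); next start ≥ 17 → (20,22); next start ≥ 22 → (22,24); next start ≥ 24 → (24,25).
Selected 7 shows.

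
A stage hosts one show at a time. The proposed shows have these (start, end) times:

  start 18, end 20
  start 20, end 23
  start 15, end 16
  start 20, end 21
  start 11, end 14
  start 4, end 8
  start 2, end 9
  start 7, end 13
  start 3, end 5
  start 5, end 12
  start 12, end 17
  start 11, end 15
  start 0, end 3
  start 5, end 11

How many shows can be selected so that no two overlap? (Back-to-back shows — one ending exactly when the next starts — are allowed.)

Greedy by earliest finish: after sorting by end time, pick each interval compatible with the last pick.
Sorted by end: (0,3)  (3,5)  (4,8)  (2,9)  (5,11)  (5,12)  (7,13)  (11,14)  (11,15)  (15,16)  (12,17)  (18,20)  (20,21)  (20,23)
take (0,3); take (3,5); skip (4,8); take (5,11); skip (5,12); skip (7,13); take (11,14); skip (11,15); take (15,16); take (18,20); take (20,21); skip (20,23).
Selected 7 shows.

7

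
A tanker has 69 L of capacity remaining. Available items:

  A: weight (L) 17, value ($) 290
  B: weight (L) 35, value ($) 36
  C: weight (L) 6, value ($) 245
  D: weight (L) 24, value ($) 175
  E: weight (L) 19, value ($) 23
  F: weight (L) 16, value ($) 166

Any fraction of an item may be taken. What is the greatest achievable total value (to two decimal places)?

883.26

Ratios (sorted): C 40.83, A 17.06, F 10.38, D 7.29, E 1.21, B 1.03
take C (6 @ 245); take A (17 @ 290); take F (16 @ 166); take D (24 @ 175); take 6/19 of E → 7.26. Capacity used 69/69.
Total value = 883.26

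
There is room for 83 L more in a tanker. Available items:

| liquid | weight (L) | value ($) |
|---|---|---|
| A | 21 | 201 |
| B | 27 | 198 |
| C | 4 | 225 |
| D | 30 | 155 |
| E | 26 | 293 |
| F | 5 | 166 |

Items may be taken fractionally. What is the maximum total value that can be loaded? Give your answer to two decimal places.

Greedy by value/weight ratio, highest first.
Ratios (sorted): C 56.25, F 33.20, E 11.27, A 9.57, B 7.33, D 5.17
take C (4 @ 225); take F (5 @ 166); take E (26 @ 293); take A (21 @ 201); take B (27 @ 198). Capacity used 83/83.
Total value = 1083.00

1083.00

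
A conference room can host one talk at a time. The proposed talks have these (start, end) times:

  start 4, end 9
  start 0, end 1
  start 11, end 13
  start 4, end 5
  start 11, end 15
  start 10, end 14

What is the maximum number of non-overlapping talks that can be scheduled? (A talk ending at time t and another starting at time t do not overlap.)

Order by finish time; keep every interval that doesn't clash with the previous kept one.
Sorted by end: (0,1)  (4,5)  (4,9)  (11,13)  (10,14)  (11,15)
take (0,1); take (4,5); skip (4,9); take (11,13); skip (10,14); skip (11,15).
Selected 3 talks.

3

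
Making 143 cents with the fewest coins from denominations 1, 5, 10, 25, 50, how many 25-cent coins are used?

143 = 2×50 + 1×25 + 1×10 + 1×5 + 3×1
Count of 25: 1

1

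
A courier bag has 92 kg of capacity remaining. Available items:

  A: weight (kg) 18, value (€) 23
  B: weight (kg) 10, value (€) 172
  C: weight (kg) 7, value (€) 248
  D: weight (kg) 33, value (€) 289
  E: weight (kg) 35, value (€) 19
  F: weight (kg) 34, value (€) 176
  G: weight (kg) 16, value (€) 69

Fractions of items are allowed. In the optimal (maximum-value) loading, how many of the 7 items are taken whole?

Sort by value per unit weight and fill in that order.
Order: C (248/7=35.43) > B (172/10=17.20) > D (289/33=8.76) > F (176/34=5.18) > G (69/16=4.31) > A (23/18=1.28) > E (19/35=0.54)
Fill: take C (7 @ 248) → take B (10 @ 172) → take D (33 @ 289) → take F (34 @ 176) → take 8/16 of G → 34.50; 92/92 used.
4 item(s) taken whole; one partial (take 8/16 of G).

4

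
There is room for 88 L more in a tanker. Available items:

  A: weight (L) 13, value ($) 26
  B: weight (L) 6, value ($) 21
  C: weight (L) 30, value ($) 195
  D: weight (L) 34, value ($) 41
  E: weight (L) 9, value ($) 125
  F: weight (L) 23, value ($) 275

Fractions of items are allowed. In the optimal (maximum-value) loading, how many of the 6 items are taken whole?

5

Ratios (sorted): E 13.89, F 11.96, C 6.50, B 3.50, A 2.00, D 1.21
take E (9 @ 125); take F (23 @ 275); take C (30 @ 195); take B (6 @ 21); take A (13 @ 26); take 7/34 of D → 8.44. Capacity used 88/88.
5 item(s) taken whole; one partial (take 7/34 of D).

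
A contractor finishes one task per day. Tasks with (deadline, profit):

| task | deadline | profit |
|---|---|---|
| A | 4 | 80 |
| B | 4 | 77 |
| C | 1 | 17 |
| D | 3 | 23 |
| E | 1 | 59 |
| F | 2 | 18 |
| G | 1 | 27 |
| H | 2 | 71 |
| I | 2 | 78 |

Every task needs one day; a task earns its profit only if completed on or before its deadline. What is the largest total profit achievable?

Take jobs in profit order; each goes to the latest open slot no later than its deadline.
By profit: A(d4,80), I(d2,78), B(d4,77), H(d2,71), E(d1,59), G(d1,27), D(d3,23), F(d2,18), C(d1,17)
A→slot 4; I→slot 2; B→slot 3; H→slot 1; E skipped; G skipped; D skipped; F skipped; C skipped.
Profit = 71 + 78 + 77 + 80 = 306

306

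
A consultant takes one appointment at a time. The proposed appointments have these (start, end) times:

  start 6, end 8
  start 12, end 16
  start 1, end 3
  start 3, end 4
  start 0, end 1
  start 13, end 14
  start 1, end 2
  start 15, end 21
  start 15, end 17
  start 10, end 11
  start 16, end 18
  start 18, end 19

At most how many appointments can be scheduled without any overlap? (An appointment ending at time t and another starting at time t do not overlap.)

8

Greedy by earliest finish: after sorting by end time, pick each interval compatible with the last pick.
Sorted by end: (0,1)  (1,2)  (1,3)  (3,4)  (6,8)  (10,11)  (13,14)  (12,16)  (15,17)  (16,18)  (18,19)  (15,21)
take (0,1); take (1,2); take (3,4); take (6,8); take (10,11); take (13,14); skip (12,16); take (15,17); skip (16,18); take (18,19).
Selected 8 appointments.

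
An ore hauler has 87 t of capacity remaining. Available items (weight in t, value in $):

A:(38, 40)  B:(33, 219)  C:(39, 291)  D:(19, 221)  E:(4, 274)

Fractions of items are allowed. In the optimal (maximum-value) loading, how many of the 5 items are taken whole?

3

Ratios (sorted): E 68.50, D 11.63, C 7.46, B 6.64, A 1.05
take E (4 @ 274); take D (19 @ 221); take C (39 @ 291); take 25/33 of B → 165.91. Capacity used 87/87.
3 item(s) taken whole; one partial (take 25/33 of B).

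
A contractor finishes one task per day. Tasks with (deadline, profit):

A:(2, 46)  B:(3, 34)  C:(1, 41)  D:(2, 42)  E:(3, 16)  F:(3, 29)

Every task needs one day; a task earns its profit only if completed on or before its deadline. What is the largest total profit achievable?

122

Sort by profit descending; place each in the latest free slot ≤ its deadline.
Profit order: A=46 D=42 C=41 B=34 F=29 E=16
Assign: A→slot 2, D→slot 1, C skipped, B→slot 3, F skipped, E skipped.
Slots: [1:D] [2:A] [3:B]
Profit = 42 + 46 + 34 = 122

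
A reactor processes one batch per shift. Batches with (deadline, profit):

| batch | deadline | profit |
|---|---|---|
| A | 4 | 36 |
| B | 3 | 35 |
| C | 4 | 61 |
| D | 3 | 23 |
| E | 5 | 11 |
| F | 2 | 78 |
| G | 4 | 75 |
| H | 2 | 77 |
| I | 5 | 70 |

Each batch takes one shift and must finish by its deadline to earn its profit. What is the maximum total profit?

Take jobs in profit order; each goes to the latest open slot no later than its deadline.
Profit order: F=78 H=77 G=75 I=70 C=61 A=36 B=35 D=23 E=11
Assign: F→slot 2, H→slot 1, G→slot 4, I→slot 5, C→slot 3, A skipped, B skipped, D skipped, E skipped.
Slots: [1:H] [2:F] [3:C] [4:G] [5:I]
Profit = 77 + 78 + 61 + 75 + 70 = 361

361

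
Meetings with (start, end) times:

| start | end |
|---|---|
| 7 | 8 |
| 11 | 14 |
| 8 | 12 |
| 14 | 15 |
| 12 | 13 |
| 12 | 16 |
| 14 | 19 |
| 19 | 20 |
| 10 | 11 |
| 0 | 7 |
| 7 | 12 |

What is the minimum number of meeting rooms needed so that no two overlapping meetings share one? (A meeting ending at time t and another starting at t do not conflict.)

Count concurrent intervals with a sweep; the peak is the room count.
starts: [0, 7, 7, 8, 10, 11, 12, 12, 14, 14, 19]
ends:   [7, 8, 11, 12, 12, 13, 14, 15, 16, 19, 20]
s0→1 e7→0 s7→1 s7→2 e8→1 s8→2 s10→3  — peak 3.

3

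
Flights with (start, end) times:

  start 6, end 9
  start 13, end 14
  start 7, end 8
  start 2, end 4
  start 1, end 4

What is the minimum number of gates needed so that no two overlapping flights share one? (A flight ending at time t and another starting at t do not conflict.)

The answer is the maximum number of intervals overlapping at any instant.
Events (time:±→running): 1:+→1 2:+→2 … peak 2.

2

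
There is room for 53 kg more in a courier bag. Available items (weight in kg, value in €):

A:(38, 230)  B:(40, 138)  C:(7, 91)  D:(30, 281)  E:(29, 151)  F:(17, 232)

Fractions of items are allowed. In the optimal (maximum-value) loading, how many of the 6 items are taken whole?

Ratios (sorted): F 13.65, C 13.00, D 9.37, A 6.05, E 5.21, B 3.45
take F (17 @ 232); take C (7 @ 91); take 29/30 of D → 271.63. Capacity used 53/53.
2 item(s) taken whole; one partial (take 29/30 of D).

2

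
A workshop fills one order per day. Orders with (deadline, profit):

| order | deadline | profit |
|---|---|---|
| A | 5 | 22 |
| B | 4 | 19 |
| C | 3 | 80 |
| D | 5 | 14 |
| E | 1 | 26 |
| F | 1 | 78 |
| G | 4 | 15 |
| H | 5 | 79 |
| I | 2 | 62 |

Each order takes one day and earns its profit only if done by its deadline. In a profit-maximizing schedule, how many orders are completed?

Sort by profit descending; place each in the latest free slot ≤ its deadline.
By profit: C(d3,80), H(d5,79), F(d1,78), I(d2,62), E(d1,26), A(d5,22), B(d4,19), G(d4,15), D(d5,14)
C→slot 3; H→slot 5; F→slot 1; I→slot 2; E skipped; A→slot 4; B skipped; G skipped; D skipped.
5 of 9 scheduled.

5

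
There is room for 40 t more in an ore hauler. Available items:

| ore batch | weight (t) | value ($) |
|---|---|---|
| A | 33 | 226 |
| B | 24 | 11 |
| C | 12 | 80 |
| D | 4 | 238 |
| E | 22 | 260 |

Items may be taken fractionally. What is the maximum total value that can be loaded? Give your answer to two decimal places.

593.88

Greedy by value/weight ratio, highest first.
Ratios (sorted): D 59.50, E 11.82, A 6.85, C 6.67, B 0.46
take D (4 @ 238); take E (22 @ 260); take 14/33 of A → 95.88. Capacity used 40/40.
Total value = 593.88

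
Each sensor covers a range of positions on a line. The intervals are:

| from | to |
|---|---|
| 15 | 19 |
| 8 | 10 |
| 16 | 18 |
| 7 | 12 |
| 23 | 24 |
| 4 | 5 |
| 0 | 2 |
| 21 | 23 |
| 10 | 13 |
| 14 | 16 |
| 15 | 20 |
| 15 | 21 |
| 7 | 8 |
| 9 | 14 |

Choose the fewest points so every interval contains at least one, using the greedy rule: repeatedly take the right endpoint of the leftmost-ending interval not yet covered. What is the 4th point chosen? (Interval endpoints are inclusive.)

13

Sort by right endpoint; whenever an interval is uncovered, place a point at its right end.
By right end: [0,2]  [4,5]  [7,8]  [8,10]  [7,12]  [10,13]  [9,14]  [14,16]  [16,18]  [15,19]  [15,20]  [15,21]  [21,23]  [23,24]
[0,2] uncovered → point at 2; [4,5] uncovered → point at 5; [7,8] uncovered → point at 8; [10,13] uncovered → point at 13; [14,16] uncovered → point at 16; [21,23] uncovered → point at 23.
Points: 2, 5, 8, 13, 16, 23 (6 total).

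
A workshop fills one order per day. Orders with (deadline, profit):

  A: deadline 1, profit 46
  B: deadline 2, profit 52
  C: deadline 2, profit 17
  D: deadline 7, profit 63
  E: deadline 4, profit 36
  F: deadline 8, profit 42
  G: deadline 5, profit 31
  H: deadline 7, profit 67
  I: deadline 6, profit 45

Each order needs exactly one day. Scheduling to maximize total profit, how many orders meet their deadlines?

Take jobs in profit order; each goes to the latest open slot no later than its deadline.
By profit: H(d7,67), D(d7,63), B(d2,52), A(d1,46), I(d6,45), F(d8,42), E(d4,36), G(d5,31), C(d2,17)
H→slot 7; D→slot 6; B→slot 2; A→slot 1; I→slot 5; F→slot 8; E→slot 4; G→slot 3; C skipped.
8 of 9 scheduled.

8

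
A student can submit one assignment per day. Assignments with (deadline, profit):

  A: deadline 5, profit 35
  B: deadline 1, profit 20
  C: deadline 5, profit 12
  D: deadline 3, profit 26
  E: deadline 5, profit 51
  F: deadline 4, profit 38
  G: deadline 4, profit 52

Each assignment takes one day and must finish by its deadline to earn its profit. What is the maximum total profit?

202

Sort by profit descending; place each in the latest free slot ≤ its deadline.
Profit order: G=52 E=51 F=38 A=35 D=26 B=20 C=12
Assign: G→slot 4, E→slot 5, F→slot 3, A→slot 2, D→slot 1, B skipped, C skipped.
Slots: [1:D] [2:A] [3:F] [4:G] [5:E]
Profit = 26 + 35 + 38 + 52 + 51 = 202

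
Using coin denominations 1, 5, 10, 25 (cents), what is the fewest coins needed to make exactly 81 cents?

5

81 − 3×25→6 − 1×5→1 − 1×1→0
Total coins = 3 + 1 + 1 = 5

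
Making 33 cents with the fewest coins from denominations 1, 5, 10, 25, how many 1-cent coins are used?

3

33 − 1×25→8 − 1×5→3 − 3×1→0
Count of 1: 3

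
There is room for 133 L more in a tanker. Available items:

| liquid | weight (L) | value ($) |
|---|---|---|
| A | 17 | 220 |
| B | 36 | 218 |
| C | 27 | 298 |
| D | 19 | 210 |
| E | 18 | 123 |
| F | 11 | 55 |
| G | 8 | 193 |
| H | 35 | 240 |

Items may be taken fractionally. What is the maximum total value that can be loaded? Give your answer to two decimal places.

1338.50

Order: G (193/8=24.12) > A (220/17=12.94) > D (210/19=11.05) > C (298/27=11.04) > H (240/35=6.86) > E (123/18=6.83) > B (218/36=6.06) > F (55/11=5.00)
Fill: take G (8 @ 193) → take A (17 @ 220) → take D (19 @ 210) → take C (27 @ 298) → take H (35 @ 240) → take E (18 @ 123) → take 9/36 of B → 54.50; 133/133 used.
Total value = 1338.50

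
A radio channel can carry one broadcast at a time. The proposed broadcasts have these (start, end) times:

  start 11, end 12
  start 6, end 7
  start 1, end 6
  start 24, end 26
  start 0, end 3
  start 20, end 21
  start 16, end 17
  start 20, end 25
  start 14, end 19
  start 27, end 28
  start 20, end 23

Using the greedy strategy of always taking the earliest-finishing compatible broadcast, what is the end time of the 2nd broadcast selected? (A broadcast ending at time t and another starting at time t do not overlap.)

Sorted by end: (0,3)  (1,6)  (6,7)  (11,12)  (16,17)  (14,19)  (20,21)  (20,23)  (20,25)  (24,26)  (27,28)
take (0,3); take (6,7); take (11,12); take (16,17); skip (14,19); take (20,21); skip (20,23); take (24,26); take (27,28).
Selected: (0,3) (6,7) (11,12) (16,17) (20,21) (24,26) (27,28)

7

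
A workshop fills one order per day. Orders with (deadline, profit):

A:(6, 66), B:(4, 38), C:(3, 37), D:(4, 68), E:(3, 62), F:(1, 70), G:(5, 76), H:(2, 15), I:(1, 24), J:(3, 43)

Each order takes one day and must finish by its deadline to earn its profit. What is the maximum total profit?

385

Profit order: G=76 F=70 D=68 A=66 E=62 J=43 B=38 C=37 I=24 H=15
Assign: G→slot 5, F→slot 1, D→slot 4, A→slot 6, E→slot 3, J→slot 2, B skipped, C skipped, I skipped, H skipped.
Slots: [1:F] [2:J] [3:E] [4:D] [5:G] [6:A]
Profit = 70 + 43 + 62 + 68 + 76 + 66 = 385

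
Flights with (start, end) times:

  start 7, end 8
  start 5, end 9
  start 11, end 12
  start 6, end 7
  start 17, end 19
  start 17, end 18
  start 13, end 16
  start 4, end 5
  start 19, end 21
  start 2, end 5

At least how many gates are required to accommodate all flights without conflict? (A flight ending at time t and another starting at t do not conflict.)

Events (time:±→running): 2:+→1 4:+→2 … peak 2.

2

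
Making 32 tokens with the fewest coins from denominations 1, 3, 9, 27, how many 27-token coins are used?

32 − 1×27→5 − 1×3→2 − 2×1→0
Count of 27: 1

1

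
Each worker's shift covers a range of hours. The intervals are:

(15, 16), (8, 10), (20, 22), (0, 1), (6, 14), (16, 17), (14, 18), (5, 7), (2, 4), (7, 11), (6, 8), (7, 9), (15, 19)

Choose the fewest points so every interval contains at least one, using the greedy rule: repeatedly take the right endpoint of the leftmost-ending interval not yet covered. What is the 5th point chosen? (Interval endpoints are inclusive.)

16

By right end: [0,1]  [2,4]  [5,7]  [6,8]  [7,9]  [8,10]  [7,11]  [6,14]  [15,16]  [16,17]  [14,18]  [15,19]  [20,22]
[0,1] uncovered → point at 1; [2,4] uncovered → point at 4; [5,7] uncovered → point at 7; [8,10] uncovered → point at 10; [15,16] uncovered → point at 16; [20,22] uncovered → point at 22.
Points: 1, 4, 7, 10, 16, 22 (6 total).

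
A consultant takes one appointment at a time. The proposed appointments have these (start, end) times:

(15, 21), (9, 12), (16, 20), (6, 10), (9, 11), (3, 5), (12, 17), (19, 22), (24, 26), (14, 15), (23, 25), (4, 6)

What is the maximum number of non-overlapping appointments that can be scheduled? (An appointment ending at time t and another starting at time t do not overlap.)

5

Order by finish time; keep every interval that doesn't clash with the previous kept one.
By end time: (3,5), (4,6), (6,10), (9,11), (9,12), (14,15), (12,17), (16,20), (15,21), (19,22), (23,25), (24,26).
Pick (3,5); next start ≥ 5 → (6,10); next start ≥ 10 → (14,15); next start ≥ 15 → (16,20); next start ≥ 20 → (23,25).
Selected 5 appointments.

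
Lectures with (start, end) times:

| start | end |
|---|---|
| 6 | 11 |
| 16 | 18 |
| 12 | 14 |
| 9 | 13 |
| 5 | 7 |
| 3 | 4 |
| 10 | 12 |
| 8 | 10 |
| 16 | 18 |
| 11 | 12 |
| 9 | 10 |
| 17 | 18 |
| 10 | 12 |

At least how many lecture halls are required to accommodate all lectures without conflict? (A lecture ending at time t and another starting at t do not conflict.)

Events (time:±→running): 3:+→1 4:-→0 5:+→1 6:+→2 7:-→1 8:+→2 9:+→3 9:+→4 … peak 4.

4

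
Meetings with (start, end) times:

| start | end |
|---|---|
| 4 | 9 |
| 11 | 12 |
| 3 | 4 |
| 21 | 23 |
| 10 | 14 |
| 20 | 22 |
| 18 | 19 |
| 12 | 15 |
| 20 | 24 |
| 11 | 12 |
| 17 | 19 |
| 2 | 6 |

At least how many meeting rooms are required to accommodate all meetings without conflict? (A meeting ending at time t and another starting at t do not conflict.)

3

Events (time:±→running): 2:+→1 3:+→2 4:-→1 4:+→2 6:-→1 9:-→0 10:+→1 11:+→2 11:+→3 … peak 3.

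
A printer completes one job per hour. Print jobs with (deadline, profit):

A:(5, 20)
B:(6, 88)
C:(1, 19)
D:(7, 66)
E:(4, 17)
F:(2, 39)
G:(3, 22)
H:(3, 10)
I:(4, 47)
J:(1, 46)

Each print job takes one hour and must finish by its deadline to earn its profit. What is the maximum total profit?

328

Profit order: B=88 D=66 I=47 J=46 F=39 G=22 A=20 C=19 E=17 H=10
Assign: B→slot 6, D→slot 7, I→slot 4, J→slot 1, F→slot 2, G→slot 3, A→slot 5, C skipped, E skipped, H skipped.
Slots: [1:J] [2:F] [3:G] [4:I] [5:A] [6:B] [7:D]
Profit = 46 + 39 + 22 + 47 + 20 + 88 + 66 = 328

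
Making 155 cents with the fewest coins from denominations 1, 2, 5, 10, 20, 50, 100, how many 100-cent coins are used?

1

155 − 1×100→55 − 1×50→5 − 1×5→0
Count of 100: 1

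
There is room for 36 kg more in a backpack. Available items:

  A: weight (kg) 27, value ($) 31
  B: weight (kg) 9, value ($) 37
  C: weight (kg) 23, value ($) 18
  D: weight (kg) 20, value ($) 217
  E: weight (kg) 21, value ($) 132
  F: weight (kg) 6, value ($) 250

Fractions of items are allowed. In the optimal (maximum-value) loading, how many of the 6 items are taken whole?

Order: F (250/6=41.67) > D (217/20=10.85) > E (132/21=6.29) > B (37/9=4.11) > A (31/27=1.15) > C (18/23=0.78)
Fill: take F (6 @ 250) → take D (20 @ 217) → take 10/21 of E → 62.86; 36/36 used.
2 item(s) taken whole; one partial (take 10/21 of E).

2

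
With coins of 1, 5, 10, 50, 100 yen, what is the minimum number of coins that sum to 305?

4

305 − 3×100→5 − 1×5→0
Total coins = 3 + 1 = 4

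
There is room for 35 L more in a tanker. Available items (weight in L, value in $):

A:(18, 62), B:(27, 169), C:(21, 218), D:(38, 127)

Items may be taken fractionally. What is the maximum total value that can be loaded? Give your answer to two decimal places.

Order: C (218/21=10.38) > B (169/27=6.26) > A (62/18=3.44) > D (127/38=3.34)
Fill: take C (21 @ 218) → take 14/27 of B → 87.63; 35/35 used.
Total value = 305.63

305.63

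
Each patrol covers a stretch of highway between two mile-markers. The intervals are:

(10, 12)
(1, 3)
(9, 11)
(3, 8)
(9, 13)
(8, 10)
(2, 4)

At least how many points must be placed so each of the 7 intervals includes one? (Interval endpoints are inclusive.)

2

Sorted: [1,3] [2,4] [3,8] [8,10] [9,11] [10,12] [9,13]
{[1,3],[2,4],[3,8]} hit by 3; {[8,10],[9,11],[10,12],[9,13]} hit by 10.
Points: 3, 10 (2 total).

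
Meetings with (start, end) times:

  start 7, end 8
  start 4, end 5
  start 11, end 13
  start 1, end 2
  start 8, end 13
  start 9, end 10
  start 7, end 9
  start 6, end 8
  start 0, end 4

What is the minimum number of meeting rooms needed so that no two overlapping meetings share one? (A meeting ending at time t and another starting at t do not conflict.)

3

Events (time:±→running): 0:+→1 1:+→2 2:-→1 4:-→0 4:+→1 5:-→0 6:+→1 7:+→2 7:+→3 … peak 3.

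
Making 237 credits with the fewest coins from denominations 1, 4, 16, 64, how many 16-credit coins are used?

237 = 3×64 + 2×16 + 3×4 + 1×1
Count of 16: 2

2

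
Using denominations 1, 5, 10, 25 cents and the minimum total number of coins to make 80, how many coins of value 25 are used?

Greedy: take as many of the largest coin as possible, then repeat with the remainder.
80 − 3×25→5 − 1×5→0
Count of 25: 3

3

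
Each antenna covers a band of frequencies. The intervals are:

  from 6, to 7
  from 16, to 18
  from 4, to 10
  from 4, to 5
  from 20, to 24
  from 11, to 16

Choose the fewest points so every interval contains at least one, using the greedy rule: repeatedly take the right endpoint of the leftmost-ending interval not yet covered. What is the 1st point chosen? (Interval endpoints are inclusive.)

Process intervals by earliest right end; each time one isn't hit yet, stab at its right endpoint.
Sorted: [4,5] [6,7] [4,10] [11,16] [16,18] [20,24]
{[4,5]} hit by 5; {[6,7],[4,10]} hit by 7; {[11,16],[16,18]} hit by 16; {[20,24]} hit by 24.
Points: 5, 7, 16, 24 (4 total).

5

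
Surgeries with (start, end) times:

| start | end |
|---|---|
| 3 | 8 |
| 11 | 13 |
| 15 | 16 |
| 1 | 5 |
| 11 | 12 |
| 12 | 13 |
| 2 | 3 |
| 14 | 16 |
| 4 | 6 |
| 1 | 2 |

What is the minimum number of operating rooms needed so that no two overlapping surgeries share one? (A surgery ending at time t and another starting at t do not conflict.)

3

The answer is the maximum number of intervals overlapping at any instant.
Events (time:±→running): 1:+→1 1:+→2 2:-→1 2:+→2 3:-→1 3:+→2 4:+→3 … peak 3.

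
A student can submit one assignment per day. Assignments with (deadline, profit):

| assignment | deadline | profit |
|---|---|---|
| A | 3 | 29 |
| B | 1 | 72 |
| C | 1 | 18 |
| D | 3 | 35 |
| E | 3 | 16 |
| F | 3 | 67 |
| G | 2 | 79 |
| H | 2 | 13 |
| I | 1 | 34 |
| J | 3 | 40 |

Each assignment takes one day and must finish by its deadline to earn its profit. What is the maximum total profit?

218

Sort by profit descending; place each in the latest free slot ≤ its deadline.
Profit order: G=79 B=72 F=67 J=40 D=35 I=34 A=29 C=18 E=16 H=13
Assign: G→slot 2, B→slot 1, F→slot 3, J skipped, D skipped, I skipped, A skipped, C skipped, E skipped, H skipped.
Slots: [1:B] [2:G] [3:F]
Profit = 72 + 79 + 67 = 218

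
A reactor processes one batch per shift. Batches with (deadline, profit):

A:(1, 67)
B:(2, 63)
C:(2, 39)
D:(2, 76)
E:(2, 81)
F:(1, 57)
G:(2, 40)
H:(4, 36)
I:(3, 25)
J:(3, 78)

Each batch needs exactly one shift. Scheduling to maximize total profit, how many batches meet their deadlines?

4

Profit order: E=81 J=78 D=76 A=67 B=63 F=57 G=40 C=39 H=36 I=25
Assign: E→slot 2, J→slot 3, D→slot 1, A skipped, B skipped, F skipped, G skipped, C skipped, H→slot 4, I skipped.
Slots: [1:D] [2:E] [3:J] [4:H]
4 of 10 scheduled.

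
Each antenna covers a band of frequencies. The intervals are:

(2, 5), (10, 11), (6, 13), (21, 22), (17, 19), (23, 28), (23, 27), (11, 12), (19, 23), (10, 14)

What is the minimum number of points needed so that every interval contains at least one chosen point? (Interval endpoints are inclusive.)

5

Sort by right endpoint; whenever an interval is uncovered, place a point at its right end.
By right end: [2,5]  [10,11]  [11,12]  [6,13]  [10,14]  [17,19]  [21,22]  [19,23]  [23,27]  [23,28]
[2,5] uncovered → point at 5; [10,11] uncovered → point at 11; [17,19] uncovered → point at 19; [21,22] uncovered → point at 22; [23,27] uncovered → point at 27.
Points: 5, 11, 19, 22, 27 (5 total).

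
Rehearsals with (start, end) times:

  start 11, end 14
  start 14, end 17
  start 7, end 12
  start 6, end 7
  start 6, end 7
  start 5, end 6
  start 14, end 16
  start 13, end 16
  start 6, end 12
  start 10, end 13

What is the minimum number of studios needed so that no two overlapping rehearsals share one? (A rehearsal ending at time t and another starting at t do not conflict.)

starts: [5, 6, 6, 6, 7, 10, 11, 13, 14, 14]
ends:   [6, 7, 7, 12, 12, 13, 14, 16, 16, 17]
s5→1 e6→0 s6→1 s6→2 s6→3 e7→2 e7→1 s7→2 s10→3 s11→4  — peak 4.

4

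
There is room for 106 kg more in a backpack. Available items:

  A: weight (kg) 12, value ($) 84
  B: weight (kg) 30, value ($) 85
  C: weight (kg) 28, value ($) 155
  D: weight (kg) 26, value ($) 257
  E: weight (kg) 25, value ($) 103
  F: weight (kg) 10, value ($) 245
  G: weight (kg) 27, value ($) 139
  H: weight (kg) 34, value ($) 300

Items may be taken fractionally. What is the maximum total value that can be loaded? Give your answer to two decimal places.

Greedy by value/weight ratio, highest first.
Order: F (245/10=24.50) > D (257/26=9.88) > H (300/34=8.82) > A (84/12=7.00) > C (155/28=5.54) > G (139/27=5.15) > E (103/25=4.12) > B (85/30=2.83)
Fill: take F (10 @ 245) → take D (26 @ 257) → take H (34 @ 300) → take A (12 @ 84) → take 24/28 of C → 132.86; 106/106 used.
Total value = 1018.86

1018.86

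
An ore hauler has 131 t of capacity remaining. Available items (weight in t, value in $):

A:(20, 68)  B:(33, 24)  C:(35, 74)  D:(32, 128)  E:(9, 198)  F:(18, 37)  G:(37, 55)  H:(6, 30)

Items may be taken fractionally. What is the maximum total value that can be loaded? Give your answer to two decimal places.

551.35

Greedy by value/weight ratio, highest first.
Order: E (198/9=22.00) > H (30/6=5.00) > D (128/32=4.00) > A (68/20=3.40) > C (74/35=2.11) > F (37/18=2.06) > G (55/37=1.49) > B (24/33=0.73)
Fill: take E (9 @ 198) → take H (6 @ 30) → take D (32 @ 128) → take A (20 @ 68) → take C (35 @ 74) → take F (18 @ 37) → take 11/37 of G → 16.35; 131/131 used.
Total value = 551.35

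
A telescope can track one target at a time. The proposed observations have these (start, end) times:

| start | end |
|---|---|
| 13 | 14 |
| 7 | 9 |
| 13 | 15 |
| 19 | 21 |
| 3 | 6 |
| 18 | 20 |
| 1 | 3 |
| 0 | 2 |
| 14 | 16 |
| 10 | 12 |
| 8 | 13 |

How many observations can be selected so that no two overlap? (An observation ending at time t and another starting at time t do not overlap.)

7

By end time: (0,2), (1,3), (3,6), (7,9), (10,12), (8,13), (13,14), (13,15), (14,16), (18,20), (19,21).
Pick (0,2); next start ≥ 2 → (3,6); next start ≥ 6 → (7,9); next start ≥ 9 → (10,12); next start ≥ 12 → (13,14); next start ≥ 14 → (14,16); next start ≥ 16 → (18,20).
Selected 7 observations.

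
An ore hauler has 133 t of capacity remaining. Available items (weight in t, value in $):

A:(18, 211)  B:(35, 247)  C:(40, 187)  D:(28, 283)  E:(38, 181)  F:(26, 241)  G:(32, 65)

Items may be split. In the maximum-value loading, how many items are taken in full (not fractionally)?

Sort by value per unit weight and fill in that order.
Ratios (sorted): A 11.72, D 10.11, F 9.27, B 7.06, E 4.76, C 4.67, G 2.03
take A (18 @ 211); take D (28 @ 283); take F (26 @ 241); take B (35 @ 247); take 26/38 of E → 123.84. Capacity used 133/133.
4 item(s) taken whole; one partial (take 26/38 of E).

4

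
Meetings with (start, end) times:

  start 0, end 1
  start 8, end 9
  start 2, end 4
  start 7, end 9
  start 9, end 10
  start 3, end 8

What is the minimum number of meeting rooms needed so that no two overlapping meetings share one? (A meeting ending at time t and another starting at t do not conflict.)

Count concurrent intervals with a sweep; the peak is the room count.
starts: [0, 2, 3, 7, 8, 9]
ends:   [1, 4, 8, 9, 9, 10]
s0→1 e1→0 s2→1 s3→2  — peak 2.

2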